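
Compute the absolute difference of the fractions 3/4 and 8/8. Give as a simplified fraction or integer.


Simplify: 3/4 = 3/4 and 8/8 = 1
Find common denominator: LCD = 4
Convert: 3/4 and 4/4
Difference = |3 - 4|/4 = 1/4
Simplified = 1/4

1/4


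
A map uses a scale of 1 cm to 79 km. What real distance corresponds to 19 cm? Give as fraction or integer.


Map scale: 1 cm = 79 km
Measured distance on map = 19 cm
Set up proportion: 19 * 79 / 1
= 1501 / 1
= 1501 km

1501


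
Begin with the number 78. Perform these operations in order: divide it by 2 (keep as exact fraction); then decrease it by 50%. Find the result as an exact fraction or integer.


Start with 78.
Step 1: Divide by 2: 78 / 2 = 39
Step 2: Decrease by 50%: 39 * 50/100 = 39/2
Final result = 39/2

39/2


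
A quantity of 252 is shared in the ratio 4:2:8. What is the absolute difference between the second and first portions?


Total parts = 4 + 2 + 8 = 14
Value per part = 252 / 14 = 18
Shares: 4*18=72, 2*18=36, 8*18=144
Second share = 36, first share = 72
Difference = |36 - 72| = 36

36


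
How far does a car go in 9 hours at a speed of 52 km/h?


Using distance = speed * time
Speed = 52 km/h
Time = 9 hours
Distance = 52 * 9
= 468 km

468


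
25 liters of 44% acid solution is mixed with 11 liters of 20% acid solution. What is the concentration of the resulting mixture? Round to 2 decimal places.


Solute in mixture 1 = 44% of 25 L = 25*44/100 = 11 L
Solute in mixture 2 = 20% of 11 L = 11*20/100 = 11/5 L
Total solute = 11 + 11/5 = 66/5 L
Total volume = 25 + 11 = 36 L
Final concentration = 66/5/36 * 100 = 36.67%

36.67


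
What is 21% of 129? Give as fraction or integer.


Compute 21% of 129
Convert percentage: 21% = 21/100
Multiply: 129 * 21/100
= 2709/100
= 2709/100

2709/100


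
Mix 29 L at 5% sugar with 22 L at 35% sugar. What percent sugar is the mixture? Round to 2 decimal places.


Solute in mixture 1 = 5% of 29 L = 29*5/100 = 29/20 L
Solute in mixture 2 = 35% of 22 L = 22*35/100 = 77/10 L
Total solute = 29/20 + 77/10 = 183/20 L
Total volume = 29 + 22 = 51 L
Final concentration = 183/20/51 * 100 = 17.94%

17.94


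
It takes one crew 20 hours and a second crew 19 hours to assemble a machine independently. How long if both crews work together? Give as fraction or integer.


Rate of A = 1/20 job per hour
Rate of B = 1/19 job per hour
Combined rate = 1/20 + 1/19
Find common denominator: (19 + 20)/(20*19) = 39/380
Combined rate = 39/380 job per hour
Time together = 1 / (39/380) = 380/39 hours

380/39


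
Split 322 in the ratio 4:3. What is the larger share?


Total parts = 4 + 3 = 7
Value per part = 322 / 7 = 46
First share = 4 * 46 = 184
Second share = 3 * 46 = 138
Larger share = 184

184


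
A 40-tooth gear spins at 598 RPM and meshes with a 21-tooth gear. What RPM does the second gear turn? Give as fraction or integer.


Gear ratio: teeth_A * RPM_A = teeth_B * RPM_B
40 * 598 = 21 * RPM_B
23920 = 21 * RPM_B
RPM_B = 23920 / 21
RPM_B = 23920/21

23920/21


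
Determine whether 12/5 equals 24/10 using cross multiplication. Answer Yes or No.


Cross multiply to check 12/5 = 24/10
Left cross product: 12 * 10 = 120
Right cross product: 5 * 24 = 120
120 = 120
Equal, so proportions match => Yes

Yes


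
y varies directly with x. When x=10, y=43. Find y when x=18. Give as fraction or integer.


Direct proportion: y = kx
Find k: k = 43/10 = 43/10
Compute y at x=18: y = 43/10 * 18
y = 387/5

387/5


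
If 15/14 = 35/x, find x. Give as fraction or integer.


Setting up: 15/14 = 35/x
Cross multiply: 15 * x = 14 * 35
15x = 490
x = 490/15
x = 98/3

98/3


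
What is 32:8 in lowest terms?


Find GCD(32, 8)
GCD = 8
Divide both by 8: 32/8 = 4, 8/8 = 1
Simplified ratio = 4:1

4:1


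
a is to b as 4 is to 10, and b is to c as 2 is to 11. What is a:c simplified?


Given a:b = 4:10 and b:c = 2:11
Make b consistent. Multiply first ratio by 2: a:b = 8:20
Multiply second ratio by 10: b:c = 20:110
Now b = 20 in both, so a:b:c = 8:20:110
Therefore a:c = 8:110
Simplify by GCD: a:c = 4:55

4:55


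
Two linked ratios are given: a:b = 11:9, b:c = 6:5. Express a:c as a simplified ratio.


Given a:b = 11:9 and b:c = 6:5
Make b consistent. Multiply first ratio by 6: a:b = 66:54
Multiply second ratio by 9: b:c = 54:45
Now b = 54 in both, so a:b:c = 66:54:45
Therefore a:c = 66:45
Simplify by GCD: a:c = 22:15

22:15


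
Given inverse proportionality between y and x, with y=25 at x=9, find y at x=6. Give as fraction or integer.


Inverse proportion: y = k/x
Find k: k = 9 * 25 = 225
Compute y at x=6: y = 225/6
y = 75/2

75/2


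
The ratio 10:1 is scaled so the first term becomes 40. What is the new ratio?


Original ratio: 10:1
First term target: 40
Scale factor = 40 / 10 = 4
Multiply second term: 1 * 4 = 4
Equivalent ratio = 40:4

40:4


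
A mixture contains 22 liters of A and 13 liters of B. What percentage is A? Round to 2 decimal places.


Volume of A = 22 L
Volume of B = 13 L
Total volume = 22 + 13 = 35 L
Percentage of A = (22/35) * 100
= 62.86%

62.86


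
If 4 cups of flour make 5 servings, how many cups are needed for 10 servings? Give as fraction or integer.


Original: 4 cups for 5 servings
Target servings = 10
Scaling factor = 10/5
New amount = 4 * 10/5
= 40/5
= 8 cups

8


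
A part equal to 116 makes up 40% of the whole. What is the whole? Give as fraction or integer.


Given: 116 is 40% of the whole
Set up: 116 = 40/100 * whole
whole = 116 * 100 / 40
whole = 11600 / 40
whole = 290

290


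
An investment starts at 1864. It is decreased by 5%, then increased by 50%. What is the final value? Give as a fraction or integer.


Start: 1864
Step 1: decrease by 5% => multiply by 95/100
  1864 * 95/100 = 8854/5
Step 2: increase by 50% => multiply by 150/100
  8854/5 * 150/100 = 13281/5
Final value = 13281/5

13281/5


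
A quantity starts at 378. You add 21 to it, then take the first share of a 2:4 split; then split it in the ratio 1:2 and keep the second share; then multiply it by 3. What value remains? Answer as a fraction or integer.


Start with 378.
Step 1: Add 21: 378+21=399; split 2:4 first = 399*2/6 = 133
Step 2: Split 1:2, second share = 133 * 2/3 = 266/3
Step 3: Multiply by 3: 266/3 * 3 = 266
Final result = 266

266


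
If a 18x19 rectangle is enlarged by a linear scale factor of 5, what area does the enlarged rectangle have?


Original dimensions: 18 x 19
Enlargement factor = 5
New width = 18 * 5 = 90
New height = 19 * 5 = 95
New area = 90 * 95 = 8550

8550


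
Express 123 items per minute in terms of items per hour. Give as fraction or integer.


Converting from per minute to per hour
Rate = 123 items per minute
Multiply by 60: 123 * 60
= 7380 items per hour

7380


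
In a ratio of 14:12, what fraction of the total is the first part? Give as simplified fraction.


Total parts = 14 + 12 = 26
First part fraction = 14/26
Simplify: 14/26 = 7/13

7/13


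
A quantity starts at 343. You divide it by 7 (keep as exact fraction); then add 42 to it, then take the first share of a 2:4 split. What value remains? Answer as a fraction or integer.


Start with 343.
Step 1: Divide by 7: 343 / 7 = 49
Step 2: Add 42: 49+42=91; split 2:4 first = 91*2/6 = 91/3
Final result = 91/3

91/3


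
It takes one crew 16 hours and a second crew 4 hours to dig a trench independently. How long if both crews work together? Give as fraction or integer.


Rate of A = 1/16 job per hour
Rate of B = 1/4 job per hour
Combined rate = 1/16 + 1/4
Find common denominator: (4 + 16)/(16*4) = 20/64
Combined rate = 5/16 job per hour
Time together = 1 / (5/16) = 16/5 hours

16/5


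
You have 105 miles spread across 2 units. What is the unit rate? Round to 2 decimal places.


Total miles = 105
Number of units = 2
Unit rate = 105 / 2
= 52.50 miles per unit

52.50


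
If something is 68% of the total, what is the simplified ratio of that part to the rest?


Part = 68%, Remainder = 32%
Ratio = 68:32
GCD(68, 32) = 4
Simplify: 17:8 = 17:8

17:8


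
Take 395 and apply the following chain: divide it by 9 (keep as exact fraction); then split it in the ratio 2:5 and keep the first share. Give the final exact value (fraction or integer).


Start with 395.
Step 1: Divide by 9: 395 / 9 = 395/9
Step 2: Split 2:5, first share = 395/9 * 2/7 = 790/63
Final result = 790/63

790/63


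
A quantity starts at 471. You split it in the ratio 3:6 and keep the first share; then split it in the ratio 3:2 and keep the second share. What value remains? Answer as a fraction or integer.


Start with 471.
Step 1: Split 3:6, first share = 471 * 3/9 = 157
Step 2: Split 3:2, second share = 157 * 2/5 = 314/5
Final result = 314/5

314/5


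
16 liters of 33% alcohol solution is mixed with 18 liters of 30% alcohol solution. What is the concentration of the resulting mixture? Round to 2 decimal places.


Solute in mixture 1 = 33% of 16 L = 16*33/100 = 132/25 L
Solute in mixture 2 = 30% of 18 L = 18*30/100 = 27/5 L
Total solute = 132/25 + 27/5 = 267/25 L
Total volume = 16 + 18 = 34 L
Final concentration = 267/25/34 * 100 = 31.41%

31.41


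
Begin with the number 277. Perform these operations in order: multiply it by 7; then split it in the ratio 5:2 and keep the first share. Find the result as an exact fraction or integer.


Start with 277.
Step 1: Multiply by 7: 277 * 7 = 1939
Step 2: Split 5:2, first share = 1939 * 5/7 = 1385
Final result = 1385

1385


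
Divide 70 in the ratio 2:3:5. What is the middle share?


Ratio = 2:3:5
Total parts = 2 + 3 + 5 = 10
Value per part = 70 / 10 = 7
First share = 2 * 7 = 14
Middle share = 3 * 7 = 21
Third share = 5 * 7 = 35

21


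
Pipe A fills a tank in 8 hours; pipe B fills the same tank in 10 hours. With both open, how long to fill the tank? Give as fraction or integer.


Rate of A = 1/8 job per hour
Rate of B = 1/10 job per hour
Combined rate = 1/8 + 1/10
Find common denominator: (10 + 8)/(8*10) = 18/80
Combined rate = 9/40 job per hour
Time together = 1 / (9/40) = 40/9 hours

40/9


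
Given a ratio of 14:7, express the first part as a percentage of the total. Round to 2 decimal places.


Total parts = 14 + 7 = 21
First part fraction = 14/21
Percentage = (14/21) * 100
= 0.666667 * 100
= 66.67%

66.67


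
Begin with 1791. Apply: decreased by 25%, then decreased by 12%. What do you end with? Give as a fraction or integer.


Start: 1791
Step 1: decrease by 25% => multiply by 75/100
  1791 * 75/100 = 5373/4
Step 2: decrease by 12% => multiply by 88/100
  5373/4 * 88/100 = 59103/50
Final value = 59103/50

59103/50


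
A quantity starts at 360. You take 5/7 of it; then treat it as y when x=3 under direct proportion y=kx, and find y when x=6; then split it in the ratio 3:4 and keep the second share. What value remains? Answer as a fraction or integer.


Start with 360.
Step 1: Take 5/7: 360 * 5/7 = 1800/7
Step 2: Direct prop: k = (1800/7)/3; new y = k*6 = 1800/7*6/3 = 3600/7
Step 3: Split 3:4, second share = 3600/7 * 4/7 = 14400/49
Final result = 14400/49

14400/49


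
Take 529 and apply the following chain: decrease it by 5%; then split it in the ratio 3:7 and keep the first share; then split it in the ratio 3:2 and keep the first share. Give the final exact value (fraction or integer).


Start with 529.
Step 1: Decrease by 5%: 529 * 95/100 = 10051/20
Step 2: Split 3:7, first share = 10051/20 * 3/10 = 30153/200
Step 3: Split 3:2, first share = 30153/200 * 3/5 = 90459/1000
Final result = 90459/1000

90459/1000


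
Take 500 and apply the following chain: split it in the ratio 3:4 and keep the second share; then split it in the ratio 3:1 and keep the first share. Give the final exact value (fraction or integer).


Start with 500.
Step 1: Split 3:4, second share = 500 * 4/7 = 2000/7
Step 2: Split 3:1, first share = 2000/7 * 3/4 = 1500/7
Final result = 1500/7

1500/7


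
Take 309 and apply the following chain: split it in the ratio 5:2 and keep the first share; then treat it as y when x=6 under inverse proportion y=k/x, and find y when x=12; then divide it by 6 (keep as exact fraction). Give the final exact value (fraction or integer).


Start with 309.
Step 1: Split 5:2, first share = 309 * 5/7 = 1545/7
Step 2: Inverse prop: k = (1545/7)*6; new y = k/12 = 1545/7*6/12 = 1545/14
Step 3: Divide by 6: 1545/14 / 6 = 515/28
Final result = 515/28

515/28


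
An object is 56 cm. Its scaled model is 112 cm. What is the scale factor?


Original length = 56 cm
Scaled length = 112 cm
Scale factor = 112 / 56
= 2

2


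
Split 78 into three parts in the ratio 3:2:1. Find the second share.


Ratio = 3:2:1
Total parts = 3 + 2 + 1 = 6
Value per part = 78 / 6 = 13
First share = 3 * 13 = 39
Middle share = 2 * 13 = 26
Third share = 1 * 13 = 13

26


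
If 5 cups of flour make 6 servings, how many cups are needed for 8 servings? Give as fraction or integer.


Original: 5 cups for 6 servings
Target servings = 8
Scaling factor = 8/6
New amount = 5 * 8/6
= 40/6
= 20/3 cups

20/3


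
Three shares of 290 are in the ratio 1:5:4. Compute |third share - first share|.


Total parts = 1 + 5 + 4 = 10
Value per part = 290 / 10 = 29
Shares: 1*29=29, 5*29=145, 4*29=116
Third share = 116, first share = 29
Difference = |116 - 29| = 87

87


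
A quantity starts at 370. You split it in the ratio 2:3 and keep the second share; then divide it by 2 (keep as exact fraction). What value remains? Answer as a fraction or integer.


Start with 370.
Step 1: Split 2:3, second share = 370 * 3/5 = 222
Step 2: Divide by 2: 222 / 2 = 111
Final result = 111

111


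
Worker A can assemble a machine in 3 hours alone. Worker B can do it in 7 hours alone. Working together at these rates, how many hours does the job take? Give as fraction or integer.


Rate of A = 1/3 job per hour
Rate of B = 1/7 job per hour
Combined rate = 1/3 + 1/7
Find common denominator: (7 + 3)/(3*7) = 10/21
Combined rate = 10/21 job per hour
Time together = 1 / (10/21) = 21/10 hours

21/10


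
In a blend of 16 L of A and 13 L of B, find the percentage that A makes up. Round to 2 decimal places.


Volume of A = 16 L
Volume of B = 13 L
Total volume = 16 + 13 = 29 L
Percentage of A = (16/29) * 100
= 55.17%

55.17


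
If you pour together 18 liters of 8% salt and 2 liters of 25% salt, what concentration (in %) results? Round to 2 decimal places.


Solute in mixture 1 = 8% of 18 L = 18*8/100 = 36/25 L
Solute in mixture 2 = 25% of 2 L = 2*25/100 = 1/2 L
Total solute = 36/25 + 1/2 = 97/50 L
Total volume = 18 + 2 = 20 L
Final concentration = 97/50/20 * 100 = 9.70%

9.70


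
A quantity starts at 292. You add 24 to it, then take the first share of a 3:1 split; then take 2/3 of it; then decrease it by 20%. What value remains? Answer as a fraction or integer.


Start with 292.
Step 1: Add 24: 292+24=316; split 3:1 first = 316*3/4 = 237
Step 2: Take 2/3: 237 * 2/3 = 158
Step 3: Decrease by 20%: 158 * 80/100 = 632/5
Final result = 632/5

632/5


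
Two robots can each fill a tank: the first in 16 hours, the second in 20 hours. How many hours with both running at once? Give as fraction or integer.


Rate of A = 1/16 job per hour
Rate of B = 1/20 job per hour
Combined rate = 1/16 + 1/20
Find common denominator: (20 + 16)/(16*20) = 36/320
Combined rate = 9/80 job per hour
Time together = 1 / (9/80) = 80/9 hours

80/9


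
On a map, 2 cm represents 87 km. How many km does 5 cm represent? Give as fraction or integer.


Map scale: 2 cm = 87 km
Measured distance on map = 5 cm
Set up proportion: 5 * 87 / 2
= 435 / 2
= 435/2 km

435/2


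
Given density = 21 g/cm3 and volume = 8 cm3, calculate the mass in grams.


Using mass = density * volume
Density = 21 g/cm3
Volume = 8 cm3
Mass = 21 * 8
= 168 g

168


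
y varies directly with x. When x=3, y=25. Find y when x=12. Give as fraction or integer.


Direct proportion: y = kx
Find k: k = 25/3 = 25/3
Compute y at x=12: y = 25/3 * 12
y = 100

100


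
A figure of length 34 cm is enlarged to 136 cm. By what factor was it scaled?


Original length = 34 cm
Scaled length = 136 cm
Scale factor = 136 / 34
= 4

4


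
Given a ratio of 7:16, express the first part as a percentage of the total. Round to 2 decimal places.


Total parts = 7 + 16 = 23
First part fraction = 7/23
Percentage = (7/23) * 100
= 0.304348 * 100
= 30.43%

30.43


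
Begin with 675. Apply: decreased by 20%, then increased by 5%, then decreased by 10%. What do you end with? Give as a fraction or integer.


Start: 675
Step 1: decrease by 20% => multiply by 80/100
  675 * 80/100 = 540
Step 2: increase by 5% => multiply by 105/100
  540 * 105/100 = 567
Step 3: decrease by 10% => multiply by 90/100
  567 * 90/100 = 5103/10
Final value = 5103/10

5103/10


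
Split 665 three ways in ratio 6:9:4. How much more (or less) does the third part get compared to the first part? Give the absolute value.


Total parts = 6 + 9 + 4 = 19
Value per part = 665 / 19 = 35
Shares: 6*35=210, 9*35=315, 4*35=140
Third share = 140, first share = 210
Difference = |140 - 210| = 70

70


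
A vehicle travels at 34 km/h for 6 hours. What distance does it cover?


Using distance = speed * time
Speed = 34 km/h
Time = 6 hours
Distance = 34 * 6
= 204 km

204


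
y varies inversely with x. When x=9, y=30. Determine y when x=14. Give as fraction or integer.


Inverse proportion: y = k/x
Find k: k = 9 * 30 = 270
Compute y at x=14: y = 270/14
y = 135/7

135/7


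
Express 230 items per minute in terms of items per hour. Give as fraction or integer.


Converting from per minute to per hour
Rate = 230 items per minute
Multiply by 60: 230 * 60
= 13800 items per hour

13800


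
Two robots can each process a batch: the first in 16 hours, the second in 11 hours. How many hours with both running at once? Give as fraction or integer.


Rate of A = 1/16 job per hour
Rate of B = 1/11 job per hour
Combined rate = 1/16 + 1/11
Find common denominator: (11 + 16)/(16*11) = 27/176
Combined rate = 27/176 job per hour
Time together = 1 / (27/176) = 176/27 hours

176/27


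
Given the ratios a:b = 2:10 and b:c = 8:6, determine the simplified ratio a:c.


Given a:b = 2:10 and b:c = 8:6
Make b consistent. Multiply first ratio by 8: a:b = 16:80
Multiply second ratio by 10: b:c = 80:60
Now b = 80 in both, so a:b:c = 16:80:60
Therefore a:c = 16:60
Simplify by GCD: a:c = 4:15

4:15


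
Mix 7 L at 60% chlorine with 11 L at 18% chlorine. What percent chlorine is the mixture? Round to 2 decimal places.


Solute in mixture 1 = 60% of 7 L = 7*60/100 = 21/5 L
Solute in mixture 2 = 18% of 11 L = 11*18/100 = 99/50 L
Total solute = 21/5 + 99/50 = 309/50 L
Total volume = 7 + 11 = 18 L
Final concentration = 309/50/18 * 100 = 34.33%

34.33


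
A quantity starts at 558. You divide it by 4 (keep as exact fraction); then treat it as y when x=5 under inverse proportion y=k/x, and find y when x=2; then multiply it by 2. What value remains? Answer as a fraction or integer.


Start with 558.
Step 1: Divide by 4: 558 / 4 = 279/2
Step 2: Inverse prop: k = (279/2)*5; new y = k/2 = 279/2*5/2 = 1395/4
Step 3: Multiply by 2: 1395/4 * 2 = 1395/2
Final result = 1395/2

1395/2


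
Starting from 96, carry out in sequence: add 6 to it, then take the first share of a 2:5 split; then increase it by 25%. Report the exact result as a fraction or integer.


Start with 96.
Step 1: Add 6: 96+6=102; split 2:5 first = 102*2/7 = 204/7
Step 2: Increase by 25%: 204/7 * 125/100 = 255/7
Final result = 255/7

255/7


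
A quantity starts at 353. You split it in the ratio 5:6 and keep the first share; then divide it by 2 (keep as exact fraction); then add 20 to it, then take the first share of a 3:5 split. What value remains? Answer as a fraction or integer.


Start with 353.
Step 1: Split 5:6, first share = 353 * 5/11 = 1765/11
Step 2: Divide by 2: 1765/11 / 2 = 1765/22
Step 3: Add 20: 1765/22+20=2205/22; split 3:5 first = 2205/22*3/8 = 6615/176
Final result = 6615/176

6615/176


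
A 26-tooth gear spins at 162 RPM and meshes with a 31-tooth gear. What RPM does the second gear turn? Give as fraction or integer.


Gear ratio: teeth_A * RPM_A = teeth_B * RPM_B
26 * 162 = 31 * RPM_B
4212 = 31 * RPM_B
RPM_B = 4212 / 31
RPM_B = 4212/31

4212/31


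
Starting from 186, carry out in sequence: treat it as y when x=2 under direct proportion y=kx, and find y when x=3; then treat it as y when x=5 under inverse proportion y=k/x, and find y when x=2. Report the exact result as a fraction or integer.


Start with 186.
Step 1: Direct prop: k = (186)/2; new y = k*3 = 186*3/2 = 279
Step 2: Inverse prop: k = (279)*5; new y = k/2 = 279*5/2 = 1395/2
Final result = 1395/2

1395/2


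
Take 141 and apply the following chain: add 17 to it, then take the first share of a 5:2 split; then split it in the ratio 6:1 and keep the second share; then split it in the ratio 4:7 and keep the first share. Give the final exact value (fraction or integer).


Start with 141.
Step 1: Add 17: 141+17=158; split 5:2 first = 158*5/7 = 790/7
Step 2: Split 6:1, second share = 790/7 * 1/7 = 790/49
Step 3: Split 4:7, first share = 790/49 * 4/11 = 3160/539
Final result = 3160/539

3160/539


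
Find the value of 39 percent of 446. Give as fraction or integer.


Compute 39% of 446
Convert percentage: 39% = 39/100
Multiply: 446 * 39/100
= 17394/100
= 8697/50

8697/50


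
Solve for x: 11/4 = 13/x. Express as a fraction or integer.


Setting up: 11/4 = 13/x
Cross multiply: 11 * x = 4 * 13
11x = 52
x = 52/11
x = 52/11

52/11


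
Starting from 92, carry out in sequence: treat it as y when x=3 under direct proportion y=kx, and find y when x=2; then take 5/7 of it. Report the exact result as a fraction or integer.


Start with 92.
Step 1: Direct prop: k = (92)/3; new y = k*2 = 92*2/3 = 184/3
Step 2: Take 5/7: 184/3 * 5/7 = 920/21
Final result = 920/21

920/21


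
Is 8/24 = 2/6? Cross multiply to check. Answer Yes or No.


Cross multiply to check 8/24 = 2/6
Left cross product: 8 * 6 = 48
Right cross product: 24 * 2 = 48
48 = 48
Equal, so proportions match => Yes

Yes


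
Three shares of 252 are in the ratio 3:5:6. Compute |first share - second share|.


Total parts = 3 + 5 + 6 = 14
Value per part = 252 / 14 = 18
Shares: 3*18=54, 5*18=90, 6*18=108
First share = 54, second share = 90
Difference = |54 - 90| = 36

36


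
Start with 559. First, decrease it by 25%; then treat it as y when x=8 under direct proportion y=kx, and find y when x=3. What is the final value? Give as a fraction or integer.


Start with 559.
Step 1: Decrease by 25%: 559 * 75/100 = 1677/4
Step 2: Direct prop: k = (1677/4)/8; new y = k*3 = 1677/4*3/8 = 5031/32
Final result = 5031/32

5031/32


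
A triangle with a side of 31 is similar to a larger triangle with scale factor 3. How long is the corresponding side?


Similar triangles have proportional sides
Scale factor = 3
Smaller side = 31
Corresponding larger side = 31 * 3
= 93

93


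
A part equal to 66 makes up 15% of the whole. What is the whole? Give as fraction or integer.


Given: 66 is 15% of the whole
Set up: 66 = 15/100 * whole
whole = 66 * 100 / 15
whole = 6600 / 15
whole = 440

440


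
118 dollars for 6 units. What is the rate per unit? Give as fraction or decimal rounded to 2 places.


Total dollars = 118
Number of units = 6
Unit rate = 118 / 6
= 19.67 dollars per unit

19.67


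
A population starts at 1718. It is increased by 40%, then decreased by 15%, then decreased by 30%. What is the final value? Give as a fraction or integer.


Start: 1718
Step 1: increase by 40% => multiply by 140/100
  1718 * 140/100 = 12026/5
Step 2: decrease by 15% => multiply by 85/100
  12026/5 * 85/100 = 102221/50
Step 3: decrease by 30% => multiply by 70/100
  102221/50 * 70/100 = 715547/500
Final value = 715547/500

715547/500


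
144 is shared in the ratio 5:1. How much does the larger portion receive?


Total parts = 5 + 1 = 6
Value per part = 144 / 6 = 24
First share = 5 * 24 = 120
Second share = 1 * 24 = 24
Larger share = 120

120


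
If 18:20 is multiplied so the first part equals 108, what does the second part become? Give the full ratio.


Original ratio: 18:20
First term target: 108
Scale factor = 108 / 18 = 6
Multiply second term: 20 * 6 = 120
Equivalent ratio = 108:120

108:120


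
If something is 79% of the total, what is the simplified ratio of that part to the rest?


Part = 79%, Remainder = 21%
Ratio = 79:21
GCD(79, 21) = 1
Simplify: 79:21 = 79:21

79:21


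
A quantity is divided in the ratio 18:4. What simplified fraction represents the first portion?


Total parts = 18 + 4 = 22
First part fraction = 18/22
Simplify: 18/22 = 9/11

9/11


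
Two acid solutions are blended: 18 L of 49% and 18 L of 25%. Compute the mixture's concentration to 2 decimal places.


Solute in mixture 1 = 49% of 18 L = 18*49/100 = 441/50 L
Solute in mixture 2 = 25% of 18 L = 18*25/100 = 9/2 L
Total solute = 441/50 + 9/2 = 333/25 L
Total volume = 18 + 18 = 36 L
Final concentration = 333/25/36 * 100 = 37.00%

37.00


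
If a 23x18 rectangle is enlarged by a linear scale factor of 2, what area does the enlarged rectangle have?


Original dimensions: 23 x 18
Enlargement factor = 2
New width = 23 * 2 = 46
New height = 18 * 2 = 36
New area = 46 * 36 = 1656

1656


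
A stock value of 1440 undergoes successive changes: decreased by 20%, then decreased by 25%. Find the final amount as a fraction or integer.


Start: 1440
Step 1: decrease by 20% => multiply by 80/100
  1440 * 80/100 = 1152
Step 2: decrease by 25% => multiply by 75/100
  1152 * 75/100 = 864
Final value = 864

864


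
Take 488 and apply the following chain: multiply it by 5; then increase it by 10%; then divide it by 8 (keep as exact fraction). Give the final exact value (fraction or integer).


Start with 488.
Step 1: Multiply by 5: 488 * 5 = 2440
Step 2: Increase by 10%: 2440 * 110/100 = 2684
Step 3: Divide by 8: 2684 / 8 = 671/2
Final result = 671/2

671/2


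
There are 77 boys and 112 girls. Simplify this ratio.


Find GCD(77, 112)
GCD = 7
Divide both by 7: 77/7 = 11, 112/7 = 16
Simplified ratio = 11:16

11:16


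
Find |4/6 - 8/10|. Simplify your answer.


Simplify: 4/6 = 2/3 and 8/10 = 4/5
Find common denominator: LCD = 15
Convert: 10/15 and 12/15
Difference = |10 - 12|/15 = 2/15
Simplified = 2/15

2/15


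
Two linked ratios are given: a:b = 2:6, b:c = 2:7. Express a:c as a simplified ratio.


Given a:b = 2:6 and b:c = 2:7
Make b consistent. Multiply first ratio by 2: a:b = 4:12
Multiply second ratio by 6: b:c = 12:42
Now b = 12 in both, so a:b:c = 4:12:42
Therefore a:c = 4:42
Simplify by GCD: a:c = 2:21

2:21


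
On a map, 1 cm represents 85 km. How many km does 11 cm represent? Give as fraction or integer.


Map scale: 1 cm = 85 km
Measured distance on map = 11 cm
Set up proportion: 11 * 85 / 1
= 935 / 1
= 935 km

935


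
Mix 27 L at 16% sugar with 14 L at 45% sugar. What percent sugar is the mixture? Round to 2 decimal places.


Solute in mixture 1 = 16% of 27 L = 27*16/100 = 108/25 L
Solute in mixture 2 = 45% of 14 L = 14*45/100 = 63/10 L
Total solute = 108/25 + 63/10 = 531/50 L
Total volume = 27 + 14 = 41 L
Final concentration = 531/50/41 * 100 = 25.90%

25.90


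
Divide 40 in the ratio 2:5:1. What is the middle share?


Ratio = 2:5:1
Total parts = 2 + 5 + 1 = 8
Value per part = 40 / 8 = 5
First share = 2 * 5 = 10
Middle share = 5 * 5 = 25
Third share = 1 * 5 = 5

25


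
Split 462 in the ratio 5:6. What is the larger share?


Total parts = 5 + 6 = 11
Value per part = 462 / 11 = 42
First share = 5 * 42 = 210
Second share = 6 * 42 = 252
Larger share = 252

252


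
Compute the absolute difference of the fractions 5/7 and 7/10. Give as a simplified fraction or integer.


Simplify: 5/7 = 5/7 and 7/10 = 7/10
Find common denominator: LCD = 70
Convert: 50/70 and 49/70
Difference = |50 - 49|/70 = 1/70
Simplified = 1/70

1/70


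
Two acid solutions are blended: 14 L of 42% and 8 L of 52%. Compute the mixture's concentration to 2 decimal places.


Solute in mixture 1 = 42% of 14 L = 14*42/100 = 147/25 L
Solute in mixture 2 = 52% of 8 L = 8*52/100 = 104/25 L
Total solute = 147/25 + 104/25 = 251/25 L
Total volume = 14 + 8 = 22 L
Final concentration = 251/25/22 * 100 = 45.64%

45.64


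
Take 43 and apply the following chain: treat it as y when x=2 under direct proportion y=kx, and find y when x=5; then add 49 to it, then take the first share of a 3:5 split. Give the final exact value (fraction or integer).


Start with 43.
Step 1: Direct prop: k = (43)/2; new y = k*5 = 43*5/2 = 215/2
Step 2: Add 49: 215/2+49=313/2; split 3:5 first = 313/2*3/8 = 939/16
Final result = 939/16

939/16


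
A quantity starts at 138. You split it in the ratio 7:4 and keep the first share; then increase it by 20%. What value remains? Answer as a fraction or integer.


Start with 138.
Step 1: Split 7:4, first share = 138 * 7/11 = 966/11
Step 2: Increase by 20%: 966/11 * 120/100 = 5796/55
Final result = 5796/55

5796/55


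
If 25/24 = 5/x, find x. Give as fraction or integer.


Setting up: 25/24 = 5/x
Cross multiply: 25 * x = 24 * 5
25x = 120
x = 120/25
x = 24/5

24/5


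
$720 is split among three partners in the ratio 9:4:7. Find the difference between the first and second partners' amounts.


Total parts = 9 + 4 + 7 = 20
Value per part = 720 / 20 = 36
Shares: 9*36=324, 4*36=144, 7*36=252
First share = 324, second share = 144
Difference = |324 - 144| = 180

180


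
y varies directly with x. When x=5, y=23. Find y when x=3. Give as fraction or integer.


Direct proportion: y = kx
Find k: k = 23/5 = 23/5
Compute y at x=3: y = 23/5 * 3
y = 69/5

69/5


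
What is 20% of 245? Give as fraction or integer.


Compute 20% of 245
Convert percentage: 20% = 20/100
Multiply: 245 * 20/100
= 4900/100
= 49

49


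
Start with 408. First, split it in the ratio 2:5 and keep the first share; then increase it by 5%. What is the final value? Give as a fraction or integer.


Start with 408.
Step 1: Split 2:5, first share = 408 * 2/7 = 816/7
Step 2: Increase by 5%: 816/7 * 105/100 = 612/5
Final result = 612/5

612/5


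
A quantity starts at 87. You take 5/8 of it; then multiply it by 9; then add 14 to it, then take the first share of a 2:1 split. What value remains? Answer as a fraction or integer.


Start with 87.
Step 1: Take 5/8: 87 * 5/8 = 435/8
Step 2: Multiply by 9: 435/8 * 9 = 3915/8
Step 3: Add 14: 3915/8+14=4027/8; split 2:1 first = 4027/8*2/3 = 4027/12
Final result = 4027/12

4027/12


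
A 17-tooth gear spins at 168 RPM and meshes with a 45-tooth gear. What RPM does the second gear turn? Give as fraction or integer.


Gear ratio: teeth_A * RPM_A = teeth_B * RPM_B
17 * 168 = 45 * RPM_B
2856 = 45 * RPM_B
RPM_B = 2856 / 45
RPM_B = 952/15

952/15


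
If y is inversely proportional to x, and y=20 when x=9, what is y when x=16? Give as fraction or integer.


Inverse proportion: y = k/x
Find k: k = 9 * 20 = 180
Compute y at x=16: y = 180/16
y = 45/4

45/4


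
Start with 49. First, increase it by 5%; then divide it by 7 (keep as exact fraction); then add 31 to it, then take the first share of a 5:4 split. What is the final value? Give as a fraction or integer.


Start with 49.
Step 1: Increase by 5%: 49 * 105/100 = 1029/20
Step 2: Divide by 7: 1029/20 / 7 = 147/20
Step 3: Add 31: 147/20+31=767/20; split 5:4 first = 767/20*5/9 = 767/36
Final result = 767/36

767/36


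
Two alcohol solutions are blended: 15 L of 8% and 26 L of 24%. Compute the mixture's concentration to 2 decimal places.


Solute in mixture 1 = 8% of 15 L = 15*8/100 = 6/5 L
Solute in mixture 2 = 24% of 26 L = 26*24/100 = 156/25 L
Total solute = 6/5 + 156/25 = 186/25 L
Total volume = 15 + 26 = 41 L
Final concentration = 186/25/41 * 100 = 18.15%

18.15


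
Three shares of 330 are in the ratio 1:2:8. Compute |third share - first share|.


Total parts = 1 + 2 + 8 = 11
Value per part = 330 / 11 = 30
Shares: 1*30=30, 2*30=60, 8*30=240
Third share = 240, first share = 30
Difference = |240 - 30| = 210

210


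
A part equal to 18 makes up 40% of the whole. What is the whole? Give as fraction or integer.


Given: 18 is 40% of the whole
Set up: 18 = 40/100 * whole
whole = 18 * 100 / 40
whole = 1800 / 40
whole = 45

45


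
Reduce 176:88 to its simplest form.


Find GCD(176, 88)
GCD = 88
Divide both by 88: 176/88 = 2, 88/88 = 1
Simplified ratio = 2:1

2:1


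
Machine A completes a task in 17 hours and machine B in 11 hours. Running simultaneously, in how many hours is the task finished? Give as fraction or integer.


Rate of A = 1/17 job per hour
Rate of B = 1/11 job per hour
Combined rate = 1/17 + 1/11
Find common denominator: (11 + 17)/(17*11) = 28/187
Combined rate = 28/187 job per hour
Time together = 1 / (28/187) = 187/28 hours

187/28


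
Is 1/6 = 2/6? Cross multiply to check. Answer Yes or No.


Cross multiply to check 1/6 = 2/6
Left cross product: 1 * 6 = 6
Right cross product: 6 * 2 = 12
6 != 12
Not equal, so proportions differ => No

No


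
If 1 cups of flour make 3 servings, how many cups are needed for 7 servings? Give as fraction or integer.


Original: 1 cups for 3 servings
Target servings = 7
Scaling factor = 7/3
New amount = 1 * 7/3
= 7/3
= 7/3 cups

7/3


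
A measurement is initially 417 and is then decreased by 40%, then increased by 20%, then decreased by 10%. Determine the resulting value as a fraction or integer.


Start: 417
Step 1: decrease by 40% => multiply by 60/100
  417 * 60/100 = 1251/5
Step 2: increase by 20% => multiply by 120/100
  1251/5 * 120/100 = 7506/25
Step 3: decrease by 10% => multiply by 90/100
  7506/25 * 90/100 = 33777/125
Final value = 33777/125

33777/125


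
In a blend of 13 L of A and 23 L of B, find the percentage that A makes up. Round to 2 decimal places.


Volume of A = 13 L
Volume of B = 23 L
Total volume = 13 + 23 = 36 L
Percentage of A = (13/36) * 100
= 36.11%

36.11


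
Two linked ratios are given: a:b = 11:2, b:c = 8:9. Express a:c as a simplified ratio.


Given a:b = 11:2 and b:c = 8:9
Make b consistent. Multiply first ratio by 8: a:b = 88:16
Multiply second ratio by 2: b:c = 16:18
Now b = 16 in both, so a:b:c = 88:16:18
Therefore a:c = 88:18
Simplify by GCD: a:c = 44:9

44:9


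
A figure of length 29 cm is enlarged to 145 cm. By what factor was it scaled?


Original length = 29 cm
Scaled length = 145 cm
Scale factor = 145 / 29
= 5

5


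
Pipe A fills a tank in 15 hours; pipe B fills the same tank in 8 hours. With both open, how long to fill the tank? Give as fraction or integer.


Rate of A = 1/15 job per hour
Rate of B = 1/8 job per hour
Combined rate = 1/15 + 1/8
Find common denominator: (8 + 15)/(15*8) = 23/120
Combined rate = 23/120 job per hour
Time together = 1 / (23/120) = 120/23 hours

120/23


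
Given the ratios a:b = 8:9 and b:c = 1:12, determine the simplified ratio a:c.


Given a:b = 8:9 and b:c = 1:12
Make b consistent. Multiply first ratio by 1: a:b = 8:9
Multiply second ratio by 9: b:c = 9:108
Now b = 9 in both, so a:b:c = 8:9:108
Therefore a:c = 8:108
Simplify by GCD: a:c = 2:27

2:27


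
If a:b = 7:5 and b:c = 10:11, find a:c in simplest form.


Given a:b = 7:5 and b:c = 10:11
Make b consistent. Multiply first ratio by 10: a:b = 70:50
Multiply second ratio by 5: b:c = 50:55
Now b = 50 in both, so a:b:c = 70:50:55
Therefore a:c = 70:55
Simplify by GCD: a:c = 14:11

14:11


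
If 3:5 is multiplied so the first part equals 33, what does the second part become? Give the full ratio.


Original ratio: 3:5
First term target: 33
Scale factor = 33 / 3 = 11
Multiply second term: 5 * 11 = 55
Equivalent ratio = 33:55

33:55


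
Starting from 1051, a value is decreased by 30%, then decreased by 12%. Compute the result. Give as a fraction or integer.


Start: 1051
Step 1: decrease by 30% => multiply by 70/100
  1051 * 70/100 = 7357/10
Step 2: decrease by 12% => multiply by 88/100
  7357/10 * 88/100 = 80927/125
Final value = 80927/125

80927/125


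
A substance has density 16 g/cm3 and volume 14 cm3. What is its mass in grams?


Using mass = density * volume
Density = 16 g/cm3
Volume = 14 cm3
Mass = 16 * 14
= 224 g

224


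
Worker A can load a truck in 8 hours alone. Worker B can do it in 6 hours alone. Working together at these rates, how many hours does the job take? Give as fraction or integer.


Rate of A = 1/8 job per hour
Rate of B = 1/6 job per hour
Combined rate = 1/8 + 1/6
Find common denominator: (6 + 8)/(8*6) = 14/48
Combined rate = 7/24 job per hour
Time together = 1 / (7/24) = 24/7 hours

24/7


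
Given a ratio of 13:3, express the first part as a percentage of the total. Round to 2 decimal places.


Total parts = 13 + 3 = 16
First part fraction = 13/16
Percentage = (13/16) * 100
= 0.8125 * 100
= 81.25%

81.25


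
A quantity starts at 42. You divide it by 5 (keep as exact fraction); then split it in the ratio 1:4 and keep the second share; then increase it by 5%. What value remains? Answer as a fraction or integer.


Start with 42.
Step 1: Divide by 5: 42 / 5 = 42/5
Step 2: Split 1:4, second share = 42/5 * 4/5 = 168/25
Step 3: Increase by 5%: 168/25 * 105/100 = 882/125
Final result = 882/125

882/125


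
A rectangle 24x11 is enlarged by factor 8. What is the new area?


Original dimensions: 24 x 11
Enlargement factor = 8
New width = 24 * 8 = 192
New height = 11 * 8 = 88
New area = 192 * 88 = 16896

16896


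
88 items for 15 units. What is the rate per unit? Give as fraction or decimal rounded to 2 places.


Total items = 88
Number of units = 15
Unit rate = 88 / 15
= 5.87 items per unit

5.87


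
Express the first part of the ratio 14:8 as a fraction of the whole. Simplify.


Total parts = 14 + 8 = 22
First part fraction = 14/22
Simplify: 14/22 = 7/11

7/11


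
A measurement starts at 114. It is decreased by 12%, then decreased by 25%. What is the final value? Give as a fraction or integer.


Start: 114
Step 1: decrease by 12% => multiply by 88/100
  114 * 88/100 = 2508/25
Step 2: decrease by 25% => multiply by 75/100
  2508/25 * 75/100 = 1881/25
Final value = 1881/25

1881/25


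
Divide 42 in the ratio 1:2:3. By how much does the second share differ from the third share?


Total parts = 1 + 2 + 3 = 6
Value per part = 42 / 6 = 7
Shares: 1*7=7, 2*7=14, 3*7=21
Second share = 14, third share = 21
Difference = |14 - 21| = 7

7


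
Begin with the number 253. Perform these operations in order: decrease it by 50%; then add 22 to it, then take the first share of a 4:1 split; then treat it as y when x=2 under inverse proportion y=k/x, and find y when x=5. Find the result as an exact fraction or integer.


Start with 253.
Step 1: Decrease by 50%: 253 * 50/100 = 253/2
Step 2: Add 22: 253/2+22=297/2; split 4:1 first = 297/2*4/5 = 594/5
Step 3: Inverse prop: k = (594/5)*2; new y = k/5 = 594/5*2/5 = 1188/25
Final result = 1188/25

1188/25


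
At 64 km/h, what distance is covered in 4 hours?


Using distance = speed * time
Speed = 64 km/h
Time = 4 hours
Distance = 64 * 4
= 256 km

256


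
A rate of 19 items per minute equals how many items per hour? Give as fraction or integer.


Converting from per minute to per hour
Rate = 19 items per minute
Multiply by 60: 19 * 60
= 1140 items per hour

1140


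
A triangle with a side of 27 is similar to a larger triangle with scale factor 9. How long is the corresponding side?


Similar triangles have proportional sides
Scale factor = 9
Smaller side = 27
Corresponding larger side = 27 * 9
= 243

243


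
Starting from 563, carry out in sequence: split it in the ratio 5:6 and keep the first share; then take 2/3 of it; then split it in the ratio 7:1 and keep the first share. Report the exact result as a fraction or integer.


Start with 563.
Step 1: Split 5:6, first share = 563 * 5/11 = 2815/11
Step 2: Take 2/3: 2815/11 * 2/3 = 5630/33
Step 3: Split 7:1, first share = 5630/33 * 7/8 = 19705/132
Final result = 19705/132

19705/132
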